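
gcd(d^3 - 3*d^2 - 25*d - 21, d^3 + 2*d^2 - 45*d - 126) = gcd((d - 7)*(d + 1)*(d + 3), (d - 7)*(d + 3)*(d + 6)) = d^2 - 4*d - 21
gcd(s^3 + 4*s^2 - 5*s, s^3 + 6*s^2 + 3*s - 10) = s^2 + 4*s - 5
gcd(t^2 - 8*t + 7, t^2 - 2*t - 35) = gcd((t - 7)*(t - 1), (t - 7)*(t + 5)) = t - 7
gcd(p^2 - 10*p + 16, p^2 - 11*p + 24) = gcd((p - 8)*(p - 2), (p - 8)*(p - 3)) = p - 8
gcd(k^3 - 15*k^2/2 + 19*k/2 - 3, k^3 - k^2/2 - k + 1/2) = k^2 - 3*k/2 + 1/2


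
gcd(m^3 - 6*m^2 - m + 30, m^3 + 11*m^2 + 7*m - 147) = m - 3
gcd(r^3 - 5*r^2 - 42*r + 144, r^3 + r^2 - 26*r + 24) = r + 6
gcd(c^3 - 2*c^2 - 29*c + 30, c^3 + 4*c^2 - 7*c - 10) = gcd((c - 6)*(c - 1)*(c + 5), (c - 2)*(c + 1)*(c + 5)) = c + 5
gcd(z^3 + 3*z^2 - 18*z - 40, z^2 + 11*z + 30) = z + 5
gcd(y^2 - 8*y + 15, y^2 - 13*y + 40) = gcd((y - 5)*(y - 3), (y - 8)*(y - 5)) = y - 5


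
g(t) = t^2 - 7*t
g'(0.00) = -7.00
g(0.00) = 0.00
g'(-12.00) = -31.00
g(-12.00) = 228.00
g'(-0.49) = -7.98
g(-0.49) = 3.67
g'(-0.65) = -8.30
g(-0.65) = 4.97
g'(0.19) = -6.62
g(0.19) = -1.29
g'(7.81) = 8.62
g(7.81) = 6.33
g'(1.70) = -3.60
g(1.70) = -9.01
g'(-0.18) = -7.36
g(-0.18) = 1.29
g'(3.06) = -0.88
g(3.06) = -12.06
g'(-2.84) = -12.68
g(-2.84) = 27.95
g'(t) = 2*t - 7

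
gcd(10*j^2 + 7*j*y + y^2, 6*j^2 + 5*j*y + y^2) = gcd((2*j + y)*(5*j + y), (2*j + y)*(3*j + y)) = 2*j + y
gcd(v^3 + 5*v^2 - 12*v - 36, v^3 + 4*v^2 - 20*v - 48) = v^2 + 8*v + 12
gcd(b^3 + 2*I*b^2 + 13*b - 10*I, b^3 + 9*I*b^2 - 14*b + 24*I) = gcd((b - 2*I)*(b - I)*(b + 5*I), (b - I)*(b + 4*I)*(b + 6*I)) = b - I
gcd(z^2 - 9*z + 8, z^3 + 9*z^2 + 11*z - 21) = z - 1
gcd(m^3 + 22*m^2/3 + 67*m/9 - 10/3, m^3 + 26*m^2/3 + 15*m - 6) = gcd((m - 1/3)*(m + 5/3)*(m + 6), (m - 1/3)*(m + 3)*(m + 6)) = m^2 + 17*m/3 - 2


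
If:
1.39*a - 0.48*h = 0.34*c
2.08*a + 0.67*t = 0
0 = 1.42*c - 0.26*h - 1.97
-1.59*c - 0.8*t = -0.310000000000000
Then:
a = 0.95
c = 1.67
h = 1.55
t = -2.94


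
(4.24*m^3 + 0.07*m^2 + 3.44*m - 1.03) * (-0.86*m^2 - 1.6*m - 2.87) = -3.6464*m^5 - 6.8442*m^4 - 15.2392*m^3 - 4.8191*m^2 - 8.2248*m + 2.9561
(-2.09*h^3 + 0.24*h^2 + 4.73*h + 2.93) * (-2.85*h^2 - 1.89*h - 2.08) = 5.9565*h^5 + 3.2661*h^4 - 9.5869*h^3 - 17.7894*h^2 - 15.3761*h - 6.0944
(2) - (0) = 2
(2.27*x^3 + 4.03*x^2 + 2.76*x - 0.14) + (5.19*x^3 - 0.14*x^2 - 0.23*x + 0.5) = 7.46*x^3 + 3.89*x^2 + 2.53*x + 0.36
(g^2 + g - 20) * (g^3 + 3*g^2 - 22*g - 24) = g^5 + 4*g^4 - 39*g^3 - 106*g^2 + 416*g + 480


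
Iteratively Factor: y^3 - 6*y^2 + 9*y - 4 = (y - 4)*(y^2 - 2*y + 1) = (y - 4)*(y - 1)*(y - 1)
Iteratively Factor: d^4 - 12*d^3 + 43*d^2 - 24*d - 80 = (d - 5)*(d^3 - 7*d^2 + 8*d + 16) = (d - 5)*(d - 4)*(d^2 - 3*d - 4) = (d - 5)*(d - 4)*(d + 1)*(d - 4)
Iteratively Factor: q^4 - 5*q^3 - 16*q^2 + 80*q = (q)*(q^3 - 5*q^2 - 16*q + 80) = q*(q - 4)*(q^2 - q - 20) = q*(q - 4)*(q + 4)*(q - 5)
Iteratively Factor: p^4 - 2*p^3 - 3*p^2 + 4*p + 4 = (p + 1)*(p^3 - 3*p^2 + 4) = (p - 2)*(p + 1)*(p^2 - p - 2) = (p - 2)*(p + 1)^2*(p - 2)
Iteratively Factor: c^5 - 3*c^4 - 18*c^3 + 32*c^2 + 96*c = (c + 3)*(c^4 - 6*c^3 + 32*c) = c*(c + 3)*(c^3 - 6*c^2 + 32) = c*(c + 2)*(c + 3)*(c^2 - 8*c + 16) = c*(c - 4)*(c + 2)*(c + 3)*(c - 4)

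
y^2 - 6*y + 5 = (y - 5)*(y - 1)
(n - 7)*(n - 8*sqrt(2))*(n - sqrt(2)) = n^3 - 9*sqrt(2)*n^2 - 7*n^2 + 16*n + 63*sqrt(2)*n - 112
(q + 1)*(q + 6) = q^2 + 7*q + 6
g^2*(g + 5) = g^3 + 5*g^2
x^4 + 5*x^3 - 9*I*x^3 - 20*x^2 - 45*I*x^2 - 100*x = x*(x + 5)*(x - 5*I)*(x - 4*I)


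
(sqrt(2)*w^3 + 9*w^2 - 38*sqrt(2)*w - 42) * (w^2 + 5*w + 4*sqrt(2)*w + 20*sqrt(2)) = sqrt(2)*w^5 + 5*sqrt(2)*w^4 + 17*w^4 - 2*sqrt(2)*w^3 + 85*w^3 - 346*w^2 - 10*sqrt(2)*w^2 - 1730*w - 168*sqrt(2)*w - 840*sqrt(2)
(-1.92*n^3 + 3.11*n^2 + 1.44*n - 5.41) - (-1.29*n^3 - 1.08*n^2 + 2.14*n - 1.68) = -0.63*n^3 + 4.19*n^2 - 0.7*n - 3.73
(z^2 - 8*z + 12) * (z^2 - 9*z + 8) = z^4 - 17*z^3 + 92*z^2 - 172*z + 96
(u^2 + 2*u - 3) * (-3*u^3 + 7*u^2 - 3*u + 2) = -3*u^5 + u^4 + 20*u^3 - 25*u^2 + 13*u - 6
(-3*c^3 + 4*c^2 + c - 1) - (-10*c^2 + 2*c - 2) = -3*c^3 + 14*c^2 - c + 1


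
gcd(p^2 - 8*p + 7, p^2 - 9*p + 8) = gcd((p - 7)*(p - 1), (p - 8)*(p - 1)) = p - 1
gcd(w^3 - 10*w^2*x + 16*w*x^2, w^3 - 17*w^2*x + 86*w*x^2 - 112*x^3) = w^2 - 10*w*x + 16*x^2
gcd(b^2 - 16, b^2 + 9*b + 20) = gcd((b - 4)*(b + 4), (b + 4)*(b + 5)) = b + 4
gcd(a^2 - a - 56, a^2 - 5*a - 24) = a - 8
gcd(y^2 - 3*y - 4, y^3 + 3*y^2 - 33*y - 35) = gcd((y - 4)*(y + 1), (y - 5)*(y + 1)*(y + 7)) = y + 1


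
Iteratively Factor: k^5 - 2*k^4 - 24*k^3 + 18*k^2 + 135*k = (k - 5)*(k^4 + 3*k^3 - 9*k^2 - 27*k) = (k - 5)*(k + 3)*(k^3 - 9*k) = k*(k - 5)*(k + 3)*(k^2 - 9) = k*(k - 5)*(k + 3)^2*(k - 3)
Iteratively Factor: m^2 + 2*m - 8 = (m + 4)*(m - 2)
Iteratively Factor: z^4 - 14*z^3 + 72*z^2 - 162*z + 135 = (z - 3)*(z^3 - 11*z^2 + 39*z - 45) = (z - 5)*(z - 3)*(z^2 - 6*z + 9) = (z - 5)*(z - 3)^2*(z - 3)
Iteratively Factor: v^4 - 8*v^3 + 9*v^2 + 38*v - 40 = (v - 1)*(v^3 - 7*v^2 + 2*v + 40) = (v - 4)*(v - 1)*(v^2 - 3*v - 10) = (v - 4)*(v - 1)*(v + 2)*(v - 5)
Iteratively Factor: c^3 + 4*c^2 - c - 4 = (c + 4)*(c^2 - 1) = (c - 1)*(c + 4)*(c + 1)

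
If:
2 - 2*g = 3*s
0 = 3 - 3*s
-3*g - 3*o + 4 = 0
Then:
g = -1/2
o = 11/6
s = 1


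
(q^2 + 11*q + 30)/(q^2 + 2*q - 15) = (q + 6)/(q - 3)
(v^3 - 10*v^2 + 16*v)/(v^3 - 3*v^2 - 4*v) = (-v^2 + 10*v - 16)/(-v^2 + 3*v + 4)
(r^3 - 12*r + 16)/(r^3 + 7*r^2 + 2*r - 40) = (r - 2)/(r + 5)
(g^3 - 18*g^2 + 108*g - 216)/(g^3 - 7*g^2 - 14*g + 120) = (g^2 - 12*g + 36)/(g^2 - g - 20)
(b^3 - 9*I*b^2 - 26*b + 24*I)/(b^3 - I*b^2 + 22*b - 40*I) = (b - 3*I)/(b + 5*I)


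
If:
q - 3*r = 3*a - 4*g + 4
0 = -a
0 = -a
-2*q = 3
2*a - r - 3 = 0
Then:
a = 0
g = -7/8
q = -3/2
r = -3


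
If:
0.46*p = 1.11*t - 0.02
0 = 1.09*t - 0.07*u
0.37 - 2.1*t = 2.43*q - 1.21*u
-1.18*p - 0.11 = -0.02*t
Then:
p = -0.09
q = 0.01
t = -0.02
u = -0.32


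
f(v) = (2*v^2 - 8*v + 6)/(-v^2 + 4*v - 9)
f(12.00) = -1.89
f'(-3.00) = 0.13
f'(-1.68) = 0.26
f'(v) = (2*v - 4)*(2*v^2 - 8*v + 6)/(-v^2 + 4*v - 9)^2 + (4*v - 8)/(-v^2 + 4*v - 9)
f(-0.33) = -0.85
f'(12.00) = -0.02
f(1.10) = 0.07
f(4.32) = -0.84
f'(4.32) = -0.52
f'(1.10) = 0.64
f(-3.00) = -1.60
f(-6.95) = -1.86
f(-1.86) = -1.40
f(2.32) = 0.35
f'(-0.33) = 0.51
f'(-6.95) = 0.03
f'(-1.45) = 0.29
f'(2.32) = -0.29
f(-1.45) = -1.29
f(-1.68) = -1.35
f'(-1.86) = 0.23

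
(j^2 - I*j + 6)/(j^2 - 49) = (j^2 - I*j + 6)/(j^2 - 49)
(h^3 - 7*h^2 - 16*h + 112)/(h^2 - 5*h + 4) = (h^2 - 3*h - 28)/(h - 1)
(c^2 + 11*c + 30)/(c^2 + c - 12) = (c^2 + 11*c + 30)/(c^2 + c - 12)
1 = 1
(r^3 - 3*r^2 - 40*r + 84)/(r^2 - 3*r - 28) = (r^2 + 4*r - 12)/(r + 4)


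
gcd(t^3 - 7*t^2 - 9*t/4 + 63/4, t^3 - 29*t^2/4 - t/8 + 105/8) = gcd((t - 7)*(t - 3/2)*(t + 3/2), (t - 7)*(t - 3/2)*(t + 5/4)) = t^2 - 17*t/2 + 21/2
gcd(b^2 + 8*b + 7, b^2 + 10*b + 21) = b + 7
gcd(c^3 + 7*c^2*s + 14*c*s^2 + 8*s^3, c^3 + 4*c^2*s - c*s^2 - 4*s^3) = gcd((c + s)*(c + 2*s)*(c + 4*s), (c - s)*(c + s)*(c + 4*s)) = c^2 + 5*c*s + 4*s^2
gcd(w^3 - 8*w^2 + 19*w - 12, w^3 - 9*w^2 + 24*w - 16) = w^2 - 5*w + 4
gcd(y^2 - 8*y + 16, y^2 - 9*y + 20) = y - 4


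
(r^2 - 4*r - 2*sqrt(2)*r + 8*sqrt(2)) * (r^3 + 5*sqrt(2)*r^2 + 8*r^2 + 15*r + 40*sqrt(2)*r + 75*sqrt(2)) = r^5 + 4*r^4 + 3*sqrt(2)*r^4 - 37*r^3 + 12*sqrt(2)*r^3 - 140*r^2 - 51*sqrt(2)*r^2 - 180*sqrt(2)*r + 340*r + 1200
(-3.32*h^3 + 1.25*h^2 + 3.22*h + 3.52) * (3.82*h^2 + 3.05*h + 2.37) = -12.6824*h^5 - 5.351*h^4 + 8.2445*h^3 + 26.2299*h^2 + 18.3674*h + 8.3424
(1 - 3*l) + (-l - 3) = -4*l - 2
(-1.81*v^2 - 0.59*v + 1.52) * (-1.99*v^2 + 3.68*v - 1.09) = 3.6019*v^4 - 5.4867*v^3 - 3.2231*v^2 + 6.2367*v - 1.6568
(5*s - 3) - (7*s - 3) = -2*s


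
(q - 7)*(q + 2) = q^2 - 5*q - 14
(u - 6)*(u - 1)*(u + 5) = u^3 - 2*u^2 - 29*u + 30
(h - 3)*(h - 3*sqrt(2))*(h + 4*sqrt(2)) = h^3 - 3*h^2 + sqrt(2)*h^2 - 24*h - 3*sqrt(2)*h + 72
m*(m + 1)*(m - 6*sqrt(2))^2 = m^4 - 12*sqrt(2)*m^3 + m^3 - 12*sqrt(2)*m^2 + 72*m^2 + 72*m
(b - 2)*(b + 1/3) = b^2 - 5*b/3 - 2/3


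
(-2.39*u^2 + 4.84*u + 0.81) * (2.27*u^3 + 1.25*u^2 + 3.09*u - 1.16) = -5.4253*u^5 + 7.9993*u^4 + 0.5036*u^3 + 18.7405*u^2 - 3.1115*u - 0.9396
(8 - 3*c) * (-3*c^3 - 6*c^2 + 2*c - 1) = 9*c^4 - 6*c^3 - 54*c^2 + 19*c - 8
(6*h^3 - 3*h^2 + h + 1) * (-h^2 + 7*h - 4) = -6*h^5 + 45*h^4 - 46*h^3 + 18*h^2 + 3*h - 4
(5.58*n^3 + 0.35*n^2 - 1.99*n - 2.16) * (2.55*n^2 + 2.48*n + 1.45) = 14.229*n^5 + 14.7309*n^4 + 3.8845*n^3 - 9.9357*n^2 - 8.2423*n - 3.132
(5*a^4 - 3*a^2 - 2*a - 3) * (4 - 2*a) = -10*a^5 + 20*a^4 + 6*a^3 - 8*a^2 - 2*a - 12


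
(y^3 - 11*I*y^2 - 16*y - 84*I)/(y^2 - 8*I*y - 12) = (y^2 - 5*I*y + 14)/(y - 2*I)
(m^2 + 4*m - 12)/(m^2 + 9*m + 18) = (m - 2)/(m + 3)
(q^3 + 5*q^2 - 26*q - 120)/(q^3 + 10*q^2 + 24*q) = (q - 5)/q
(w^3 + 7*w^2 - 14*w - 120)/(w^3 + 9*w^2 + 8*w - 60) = (w - 4)/(w - 2)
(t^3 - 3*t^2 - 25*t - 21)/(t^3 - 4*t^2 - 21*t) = (t + 1)/t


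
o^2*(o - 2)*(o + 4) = o^4 + 2*o^3 - 8*o^2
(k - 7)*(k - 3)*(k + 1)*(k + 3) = k^4 - 6*k^3 - 16*k^2 + 54*k + 63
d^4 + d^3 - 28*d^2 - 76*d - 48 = (d - 6)*(d + 1)*(d + 2)*(d + 4)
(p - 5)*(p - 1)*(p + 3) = p^3 - 3*p^2 - 13*p + 15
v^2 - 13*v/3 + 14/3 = (v - 7/3)*(v - 2)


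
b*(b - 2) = b^2 - 2*b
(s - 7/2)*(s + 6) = s^2 + 5*s/2 - 21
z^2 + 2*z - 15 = (z - 3)*(z + 5)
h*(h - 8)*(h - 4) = h^3 - 12*h^2 + 32*h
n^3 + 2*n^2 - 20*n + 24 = (n - 2)^2*(n + 6)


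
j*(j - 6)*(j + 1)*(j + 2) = j^4 - 3*j^3 - 16*j^2 - 12*j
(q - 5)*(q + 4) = q^2 - q - 20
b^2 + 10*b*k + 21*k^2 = (b + 3*k)*(b + 7*k)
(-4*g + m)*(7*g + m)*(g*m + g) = -28*g^3*m - 28*g^3 + 3*g^2*m^2 + 3*g^2*m + g*m^3 + g*m^2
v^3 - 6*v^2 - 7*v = v*(v - 7)*(v + 1)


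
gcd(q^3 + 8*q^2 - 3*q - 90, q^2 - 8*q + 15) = q - 3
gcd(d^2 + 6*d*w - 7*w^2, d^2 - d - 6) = 1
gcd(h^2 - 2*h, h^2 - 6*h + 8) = h - 2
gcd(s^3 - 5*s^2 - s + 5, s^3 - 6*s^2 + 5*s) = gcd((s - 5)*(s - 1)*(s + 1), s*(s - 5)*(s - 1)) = s^2 - 6*s + 5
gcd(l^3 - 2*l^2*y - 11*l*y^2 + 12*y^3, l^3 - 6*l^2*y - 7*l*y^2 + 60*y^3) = -l^2 + l*y + 12*y^2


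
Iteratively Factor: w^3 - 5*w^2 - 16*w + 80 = (w + 4)*(w^2 - 9*w + 20) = (w - 5)*(w + 4)*(w - 4)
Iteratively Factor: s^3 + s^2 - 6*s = (s + 3)*(s^2 - 2*s) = (s - 2)*(s + 3)*(s)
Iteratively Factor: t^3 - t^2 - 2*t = (t)*(t^2 - t - 2) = t*(t + 1)*(t - 2)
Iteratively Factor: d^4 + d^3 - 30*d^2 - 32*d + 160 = (d - 2)*(d^3 + 3*d^2 - 24*d - 80) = (d - 5)*(d - 2)*(d^2 + 8*d + 16) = (d - 5)*(d - 2)*(d + 4)*(d + 4)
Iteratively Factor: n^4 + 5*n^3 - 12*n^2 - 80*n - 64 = (n + 4)*(n^3 + n^2 - 16*n - 16) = (n - 4)*(n + 4)*(n^2 + 5*n + 4) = (n - 4)*(n + 1)*(n + 4)*(n + 4)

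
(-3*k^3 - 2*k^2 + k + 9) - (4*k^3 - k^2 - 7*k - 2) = -7*k^3 - k^2 + 8*k + 11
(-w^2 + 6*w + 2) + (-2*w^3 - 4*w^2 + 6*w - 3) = -2*w^3 - 5*w^2 + 12*w - 1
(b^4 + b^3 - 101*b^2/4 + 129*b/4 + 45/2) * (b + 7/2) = b^5 + 9*b^4/2 - 87*b^3/4 - 449*b^2/8 + 1083*b/8 + 315/4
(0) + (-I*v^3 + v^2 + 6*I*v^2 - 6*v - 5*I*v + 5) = -I*v^3 + v^2 + 6*I*v^2 - 6*v - 5*I*v + 5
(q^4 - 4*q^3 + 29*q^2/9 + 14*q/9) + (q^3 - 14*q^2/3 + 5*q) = q^4 - 3*q^3 - 13*q^2/9 + 59*q/9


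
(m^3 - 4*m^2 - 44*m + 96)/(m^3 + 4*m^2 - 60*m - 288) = (m - 2)/(m + 6)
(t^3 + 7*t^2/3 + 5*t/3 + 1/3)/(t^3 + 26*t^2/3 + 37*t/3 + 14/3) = (3*t^2 + 4*t + 1)/(3*t^2 + 23*t + 14)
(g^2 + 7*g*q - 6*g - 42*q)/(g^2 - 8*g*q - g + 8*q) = (g^2 + 7*g*q - 6*g - 42*q)/(g^2 - 8*g*q - g + 8*q)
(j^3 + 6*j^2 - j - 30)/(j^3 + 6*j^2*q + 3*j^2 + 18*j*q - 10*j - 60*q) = (j + 3)/(j + 6*q)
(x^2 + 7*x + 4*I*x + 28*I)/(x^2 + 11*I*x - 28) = (x + 7)/(x + 7*I)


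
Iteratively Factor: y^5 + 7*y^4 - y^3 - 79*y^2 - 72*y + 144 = (y - 3)*(y^4 + 10*y^3 + 29*y^2 + 8*y - 48) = (y - 3)*(y - 1)*(y^3 + 11*y^2 + 40*y + 48) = (y - 3)*(y - 1)*(y + 4)*(y^2 + 7*y + 12) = (y - 3)*(y - 1)*(y + 3)*(y + 4)*(y + 4)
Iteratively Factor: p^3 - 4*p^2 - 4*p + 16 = (p + 2)*(p^2 - 6*p + 8) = (p - 4)*(p + 2)*(p - 2)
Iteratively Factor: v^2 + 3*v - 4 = (v - 1)*(v + 4)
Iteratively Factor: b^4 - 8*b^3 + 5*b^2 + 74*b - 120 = (b - 2)*(b^3 - 6*b^2 - 7*b + 60) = (b - 5)*(b - 2)*(b^2 - b - 12) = (b - 5)*(b - 4)*(b - 2)*(b + 3)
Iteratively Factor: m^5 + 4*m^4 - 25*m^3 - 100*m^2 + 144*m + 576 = (m + 4)*(m^4 - 25*m^2 + 144) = (m + 3)*(m + 4)*(m^3 - 3*m^2 - 16*m + 48) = (m - 3)*(m + 3)*(m + 4)*(m^2 - 16) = (m - 3)*(m + 3)*(m + 4)^2*(m - 4)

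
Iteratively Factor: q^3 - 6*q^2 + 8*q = (q - 4)*(q^2 - 2*q) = q*(q - 4)*(q - 2)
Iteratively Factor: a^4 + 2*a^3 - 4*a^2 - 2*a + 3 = (a - 1)*(a^3 + 3*a^2 - a - 3) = (a - 1)*(a + 3)*(a^2 - 1) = (a - 1)^2*(a + 3)*(a + 1)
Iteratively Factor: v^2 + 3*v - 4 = (v - 1)*(v + 4)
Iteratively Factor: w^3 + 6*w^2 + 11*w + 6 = (w + 1)*(w^2 + 5*w + 6) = (w + 1)*(w + 3)*(w + 2)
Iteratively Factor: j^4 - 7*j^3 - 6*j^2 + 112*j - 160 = (j + 4)*(j^3 - 11*j^2 + 38*j - 40) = (j - 4)*(j + 4)*(j^2 - 7*j + 10) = (j - 4)*(j - 2)*(j + 4)*(j - 5)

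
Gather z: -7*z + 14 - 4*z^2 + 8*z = -4*z^2 + z + 14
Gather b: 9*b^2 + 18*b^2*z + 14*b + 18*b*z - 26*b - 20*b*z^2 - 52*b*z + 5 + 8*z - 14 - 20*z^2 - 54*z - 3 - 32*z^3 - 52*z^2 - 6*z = b^2*(18*z + 9) + b*(-20*z^2 - 34*z - 12) - 32*z^3 - 72*z^2 - 52*z - 12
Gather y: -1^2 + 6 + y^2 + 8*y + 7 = y^2 + 8*y + 12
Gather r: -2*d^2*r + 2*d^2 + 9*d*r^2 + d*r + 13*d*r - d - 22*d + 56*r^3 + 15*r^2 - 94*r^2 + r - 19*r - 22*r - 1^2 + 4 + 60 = 2*d^2 - 23*d + 56*r^3 + r^2*(9*d - 79) + r*(-2*d^2 + 14*d - 40) + 63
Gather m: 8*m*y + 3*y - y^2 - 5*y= 8*m*y - y^2 - 2*y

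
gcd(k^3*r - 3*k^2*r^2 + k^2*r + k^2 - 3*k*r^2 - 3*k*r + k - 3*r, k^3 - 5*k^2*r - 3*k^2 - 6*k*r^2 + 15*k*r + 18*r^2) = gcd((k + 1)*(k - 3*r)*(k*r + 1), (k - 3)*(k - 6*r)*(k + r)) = 1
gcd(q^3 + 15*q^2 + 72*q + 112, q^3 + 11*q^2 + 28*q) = q^2 + 11*q + 28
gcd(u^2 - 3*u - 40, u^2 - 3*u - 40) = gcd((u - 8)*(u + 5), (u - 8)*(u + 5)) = u^2 - 3*u - 40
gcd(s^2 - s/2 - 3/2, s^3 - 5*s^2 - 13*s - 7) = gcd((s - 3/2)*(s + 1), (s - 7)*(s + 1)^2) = s + 1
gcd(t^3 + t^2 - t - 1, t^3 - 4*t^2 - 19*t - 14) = t + 1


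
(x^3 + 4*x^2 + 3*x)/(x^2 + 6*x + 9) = x*(x + 1)/(x + 3)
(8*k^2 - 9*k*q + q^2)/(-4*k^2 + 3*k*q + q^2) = (-8*k + q)/(4*k + q)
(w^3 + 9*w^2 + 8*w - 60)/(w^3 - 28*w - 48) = (-w^3 - 9*w^2 - 8*w + 60)/(-w^3 + 28*w + 48)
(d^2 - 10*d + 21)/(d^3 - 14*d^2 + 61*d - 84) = 1/(d - 4)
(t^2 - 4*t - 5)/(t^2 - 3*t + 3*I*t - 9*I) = (t^2 - 4*t - 5)/(t^2 + 3*t*(-1 + I) - 9*I)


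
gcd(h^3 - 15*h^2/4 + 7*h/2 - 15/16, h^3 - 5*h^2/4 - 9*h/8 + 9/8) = h - 3/4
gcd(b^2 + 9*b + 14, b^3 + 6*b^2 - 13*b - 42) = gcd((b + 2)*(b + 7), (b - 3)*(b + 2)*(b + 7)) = b^2 + 9*b + 14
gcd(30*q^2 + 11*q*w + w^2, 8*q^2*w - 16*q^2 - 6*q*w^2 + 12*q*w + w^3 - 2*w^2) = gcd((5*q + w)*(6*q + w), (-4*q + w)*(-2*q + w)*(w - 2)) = 1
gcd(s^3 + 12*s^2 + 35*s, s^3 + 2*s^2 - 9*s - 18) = 1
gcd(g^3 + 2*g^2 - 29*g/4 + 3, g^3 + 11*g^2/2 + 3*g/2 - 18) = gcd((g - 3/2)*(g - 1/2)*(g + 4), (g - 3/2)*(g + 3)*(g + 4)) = g^2 + 5*g/2 - 6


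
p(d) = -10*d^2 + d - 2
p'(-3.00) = 61.00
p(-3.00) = -95.00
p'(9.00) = -179.00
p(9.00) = -803.00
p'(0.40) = -7.00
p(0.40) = -3.20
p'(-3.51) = 71.20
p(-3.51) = -128.71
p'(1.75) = -34.00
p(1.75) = -30.88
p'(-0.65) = 14.00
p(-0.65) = -6.88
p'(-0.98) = 20.60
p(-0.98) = -12.58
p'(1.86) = -36.20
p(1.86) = -34.74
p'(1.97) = -38.40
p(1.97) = -38.84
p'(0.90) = -17.00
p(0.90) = -9.20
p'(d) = 1 - 20*d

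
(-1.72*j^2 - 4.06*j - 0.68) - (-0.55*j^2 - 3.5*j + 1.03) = -1.17*j^2 - 0.56*j - 1.71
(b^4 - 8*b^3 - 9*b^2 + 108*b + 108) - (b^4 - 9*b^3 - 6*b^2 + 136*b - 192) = b^3 - 3*b^2 - 28*b + 300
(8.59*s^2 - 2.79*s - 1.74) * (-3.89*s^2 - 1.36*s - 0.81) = -33.4151*s^4 - 0.8293*s^3 + 3.6051*s^2 + 4.6263*s + 1.4094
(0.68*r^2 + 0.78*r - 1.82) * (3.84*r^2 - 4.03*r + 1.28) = 2.6112*r^4 + 0.2548*r^3 - 9.2618*r^2 + 8.333*r - 2.3296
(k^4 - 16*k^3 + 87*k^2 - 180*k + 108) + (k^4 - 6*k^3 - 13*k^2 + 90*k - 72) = 2*k^4 - 22*k^3 + 74*k^2 - 90*k + 36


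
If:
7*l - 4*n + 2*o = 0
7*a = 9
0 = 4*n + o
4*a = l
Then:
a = 9/7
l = 36/7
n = 3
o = -12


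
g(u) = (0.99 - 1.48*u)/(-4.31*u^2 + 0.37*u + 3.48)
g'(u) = (0.99 - 1.48*u)*(8.62*u - 0.37)/(-4.31*u^2 + 0.37*u + 3.48)^2 - 1.48/(-4.31*u^2 + 0.37*u + 3.48) = (-6.3788*u^2 + 8.5338*u - 5.5167)/(18.5761*u^4 - 3.1894*u^3 - 29.8607*u^2 + 2.5752*u + 12.1104)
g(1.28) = 0.29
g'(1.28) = -0.52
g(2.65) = 0.11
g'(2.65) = -0.04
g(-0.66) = 1.45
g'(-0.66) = -7.55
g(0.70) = -0.03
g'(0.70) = -1.01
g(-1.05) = -1.53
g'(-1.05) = -7.80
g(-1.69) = -0.37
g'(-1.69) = -0.43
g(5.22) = 0.06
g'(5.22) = -0.01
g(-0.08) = 0.32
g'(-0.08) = -0.53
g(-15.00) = -0.02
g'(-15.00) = -0.00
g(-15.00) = -0.02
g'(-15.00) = -0.00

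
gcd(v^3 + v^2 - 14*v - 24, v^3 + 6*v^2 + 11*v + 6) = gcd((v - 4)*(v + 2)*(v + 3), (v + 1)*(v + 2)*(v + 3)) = v^2 + 5*v + 6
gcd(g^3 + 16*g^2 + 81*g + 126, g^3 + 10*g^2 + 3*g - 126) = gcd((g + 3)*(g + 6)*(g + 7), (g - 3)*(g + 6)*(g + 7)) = g^2 + 13*g + 42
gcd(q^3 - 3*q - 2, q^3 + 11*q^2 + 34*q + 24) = q + 1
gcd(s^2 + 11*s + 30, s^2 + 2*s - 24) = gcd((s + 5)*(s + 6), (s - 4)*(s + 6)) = s + 6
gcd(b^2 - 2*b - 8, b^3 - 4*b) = b + 2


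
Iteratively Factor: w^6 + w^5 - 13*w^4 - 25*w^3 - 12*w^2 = (w)*(w^5 + w^4 - 13*w^3 - 25*w^2 - 12*w) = w*(w - 4)*(w^4 + 5*w^3 + 7*w^2 + 3*w) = w*(w - 4)*(w + 3)*(w^3 + 2*w^2 + w) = w^2*(w - 4)*(w + 3)*(w^2 + 2*w + 1) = w^2*(w - 4)*(w + 1)*(w + 3)*(w + 1)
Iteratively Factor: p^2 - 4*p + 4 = (p - 2)*(p - 2)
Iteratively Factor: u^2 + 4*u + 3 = (u + 3)*(u + 1)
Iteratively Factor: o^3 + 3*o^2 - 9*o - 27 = (o + 3)*(o^2 - 9) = (o + 3)^2*(o - 3)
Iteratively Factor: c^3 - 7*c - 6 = (c + 2)*(c^2 - 2*c - 3) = (c - 3)*(c + 2)*(c + 1)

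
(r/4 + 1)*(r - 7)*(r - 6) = r^3/4 - 9*r^2/4 - 5*r/2 + 42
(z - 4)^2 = z^2 - 8*z + 16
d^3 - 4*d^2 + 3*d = d*(d - 3)*(d - 1)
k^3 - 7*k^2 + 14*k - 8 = (k - 4)*(k - 2)*(k - 1)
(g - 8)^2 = g^2 - 16*g + 64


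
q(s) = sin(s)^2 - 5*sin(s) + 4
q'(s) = 2*sin(s)*cos(s) - 5*cos(s)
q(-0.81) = 8.15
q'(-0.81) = -4.45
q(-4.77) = 0.00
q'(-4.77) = -0.17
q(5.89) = 6.06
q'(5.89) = -5.33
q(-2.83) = 5.63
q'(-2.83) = 5.34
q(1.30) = 0.11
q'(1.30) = -0.82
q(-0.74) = 7.83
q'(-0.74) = -4.69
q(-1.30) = 9.75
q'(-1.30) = -1.85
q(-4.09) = 0.60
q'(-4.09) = 1.97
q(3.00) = 3.31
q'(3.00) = 4.67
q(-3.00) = 4.73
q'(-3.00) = 5.23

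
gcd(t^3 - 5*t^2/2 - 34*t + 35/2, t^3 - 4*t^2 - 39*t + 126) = t - 7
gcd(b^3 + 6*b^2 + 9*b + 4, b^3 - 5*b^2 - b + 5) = b + 1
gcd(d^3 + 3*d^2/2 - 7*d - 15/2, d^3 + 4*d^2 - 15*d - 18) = d + 1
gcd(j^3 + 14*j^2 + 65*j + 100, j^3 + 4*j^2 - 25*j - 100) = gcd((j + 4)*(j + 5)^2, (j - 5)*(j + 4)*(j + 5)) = j^2 + 9*j + 20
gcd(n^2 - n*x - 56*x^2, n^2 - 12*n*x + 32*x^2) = -n + 8*x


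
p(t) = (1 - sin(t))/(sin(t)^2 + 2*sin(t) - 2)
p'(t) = (1 - sin(t))*(-2*sin(t)*cos(t) - 2*cos(t))/(sin(t)^2 + 2*sin(t) - 2)^2 - cos(t)/(sin(t)^2 + 2*sin(t) - 2) = (sin(t) - 2)*sin(t)*cos(t)/(sin(t)^2 + 2*sin(t) - 2)^2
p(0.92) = 0.91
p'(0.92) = -11.55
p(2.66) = -0.62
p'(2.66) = 0.85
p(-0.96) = -0.61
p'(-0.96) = 0.15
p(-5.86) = -0.58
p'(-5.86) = -0.58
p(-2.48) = -0.57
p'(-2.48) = -0.16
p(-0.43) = -0.53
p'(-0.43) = 0.13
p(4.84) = -0.66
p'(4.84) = 0.04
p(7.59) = 0.04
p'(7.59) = -0.35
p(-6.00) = -0.53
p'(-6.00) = -0.25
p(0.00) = -0.50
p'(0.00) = 0.00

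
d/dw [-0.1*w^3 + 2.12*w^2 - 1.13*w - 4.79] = -0.3*w^2 + 4.24*w - 1.13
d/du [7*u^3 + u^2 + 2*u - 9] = 21*u^2 + 2*u + 2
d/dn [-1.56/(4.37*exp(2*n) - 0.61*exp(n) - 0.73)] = (13.6344*exp(n) - 0.9516)*exp(n)/(-4.37*exp(2*n) + 0.61*exp(n) + 0.73)^2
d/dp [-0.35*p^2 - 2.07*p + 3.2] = -0.7*p - 2.07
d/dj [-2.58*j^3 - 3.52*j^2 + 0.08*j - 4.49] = -7.74*j^2 - 7.04*j + 0.08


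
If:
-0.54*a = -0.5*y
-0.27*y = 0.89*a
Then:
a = 0.00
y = 0.00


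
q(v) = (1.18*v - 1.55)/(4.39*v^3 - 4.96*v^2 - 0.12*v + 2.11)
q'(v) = (1.18*v - 1.55)*(-13.17*v^2 + 9.92*v + 0.12)/(4.39*v^3 - 4.96*v^2 - 0.12*v + 2.11)^2 + 1.18/(4.39*v^3 - 4.96*v^2 - 0.12*v + 2.11) = (-10.3604*v^3 + 26.2663*v^2 - 15.376*v + 2.3038)/(19.2721*v^6 - 43.5488*v^5 + 23.548*v^4 + 19.7162*v^3 - 20.9168*v^2 - 0.5064*v + 4.4521)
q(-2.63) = 0.04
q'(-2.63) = 0.03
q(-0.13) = -0.84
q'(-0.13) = 1.15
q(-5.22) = 0.01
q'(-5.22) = 0.00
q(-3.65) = 0.02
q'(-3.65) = 0.01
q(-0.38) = -1.67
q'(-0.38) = 8.71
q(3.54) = 0.02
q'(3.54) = -0.01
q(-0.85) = 0.63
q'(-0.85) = 2.46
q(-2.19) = 0.06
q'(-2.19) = 0.06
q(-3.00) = 0.03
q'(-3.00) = 0.02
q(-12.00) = 0.00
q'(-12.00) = 0.00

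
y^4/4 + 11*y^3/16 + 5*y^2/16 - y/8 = y*(y/4 + 1/4)*(y - 1/4)*(y + 2)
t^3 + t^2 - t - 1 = (t - 1)*(t + 1)^2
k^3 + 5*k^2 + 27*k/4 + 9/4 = (k + 1/2)*(k + 3/2)*(k + 3)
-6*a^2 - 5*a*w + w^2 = (-6*a + w)*(a + w)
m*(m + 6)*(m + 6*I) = m^3 + 6*m^2 + 6*I*m^2 + 36*I*m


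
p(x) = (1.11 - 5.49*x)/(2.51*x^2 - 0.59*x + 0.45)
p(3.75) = -0.58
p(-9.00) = 0.24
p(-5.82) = 0.37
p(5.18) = -0.42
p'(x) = (0.59 - 5.02*x)*(1.11 - 5.49*x)/(2.51*x^2 - 0.59*x + 0.45)^2 - 5.49/(2.51*x^2 - 0.59*x + 0.45)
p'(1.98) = 0.49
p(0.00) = 2.47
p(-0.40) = 3.04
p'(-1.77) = 0.58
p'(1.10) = 1.08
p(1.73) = -1.21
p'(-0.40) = 2.21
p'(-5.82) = 0.06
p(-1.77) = 1.16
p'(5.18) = 0.08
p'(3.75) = 0.15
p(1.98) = -1.07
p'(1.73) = 0.62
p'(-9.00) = 0.03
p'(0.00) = -8.97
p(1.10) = -1.74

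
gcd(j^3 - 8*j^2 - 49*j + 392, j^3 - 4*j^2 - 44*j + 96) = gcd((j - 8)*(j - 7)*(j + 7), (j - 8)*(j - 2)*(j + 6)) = j - 8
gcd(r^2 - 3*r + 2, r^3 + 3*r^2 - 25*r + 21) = r - 1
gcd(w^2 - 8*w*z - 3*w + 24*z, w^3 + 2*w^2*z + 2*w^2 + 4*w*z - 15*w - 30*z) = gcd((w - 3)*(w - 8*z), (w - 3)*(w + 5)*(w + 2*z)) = w - 3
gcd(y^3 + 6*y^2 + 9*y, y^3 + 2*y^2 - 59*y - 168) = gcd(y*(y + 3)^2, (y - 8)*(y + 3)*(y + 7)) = y + 3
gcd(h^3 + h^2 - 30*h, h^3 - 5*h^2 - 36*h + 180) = h^2 + h - 30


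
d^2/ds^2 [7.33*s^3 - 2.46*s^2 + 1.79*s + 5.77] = 43.98*s - 4.92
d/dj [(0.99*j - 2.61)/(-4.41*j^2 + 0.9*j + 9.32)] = (4.3659*j^2 - 23.0202*j + 11.5758)/(19.4481*j^4 - 7.938*j^3 - 81.3924*j^2 + 16.776*j + 86.8624)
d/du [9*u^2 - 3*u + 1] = 18*u - 3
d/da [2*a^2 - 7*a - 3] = 4*a - 7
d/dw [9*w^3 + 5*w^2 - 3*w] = 27*w^2 + 10*w - 3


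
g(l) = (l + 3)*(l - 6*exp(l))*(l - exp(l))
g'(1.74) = 1473.23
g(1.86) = 813.61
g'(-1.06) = 3.38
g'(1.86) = 1967.02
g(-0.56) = 11.01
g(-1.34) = 7.74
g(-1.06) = 8.56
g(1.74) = 608.58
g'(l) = (1 - 6*exp(l))*(l + 3)*(l - exp(l)) + (1 - exp(l))*(l + 3)*(l - 6*exp(l)) + (l - 6*exp(l))*(l - exp(l))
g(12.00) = 2383815922808.72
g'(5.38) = 4929559.36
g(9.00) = 4721392818.44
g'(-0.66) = 5.96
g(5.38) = 2299873.35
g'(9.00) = 9841678582.81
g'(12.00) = 4926740884962.12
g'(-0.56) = 7.04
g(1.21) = 170.65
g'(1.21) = 400.46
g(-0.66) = 10.36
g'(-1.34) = 2.61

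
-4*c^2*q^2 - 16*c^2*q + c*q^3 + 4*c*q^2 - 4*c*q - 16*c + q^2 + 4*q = (-4*c + q)*(q + 4)*(c*q + 1)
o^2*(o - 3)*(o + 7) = o^4 + 4*o^3 - 21*o^2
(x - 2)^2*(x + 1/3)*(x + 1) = x^4 - 8*x^3/3 - x^2 + 4*x + 4/3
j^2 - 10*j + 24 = (j - 6)*(j - 4)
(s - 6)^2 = s^2 - 12*s + 36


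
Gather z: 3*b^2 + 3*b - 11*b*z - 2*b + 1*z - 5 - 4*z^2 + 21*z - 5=3*b^2 + b - 4*z^2 + z*(22 - 11*b) - 10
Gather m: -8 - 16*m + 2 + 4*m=-12*m - 6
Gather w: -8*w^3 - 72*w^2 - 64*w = -8*w^3 - 72*w^2 - 64*w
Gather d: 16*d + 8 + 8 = 16*d + 16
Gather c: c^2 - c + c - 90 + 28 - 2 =c^2 - 64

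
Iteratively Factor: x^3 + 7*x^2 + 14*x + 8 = (x + 2)*(x^2 + 5*x + 4) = (x + 1)*(x + 2)*(x + 4)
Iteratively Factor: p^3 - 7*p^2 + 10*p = (p - 2)*(p^2 - 5*p) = p*(p - 2)*(p - 5)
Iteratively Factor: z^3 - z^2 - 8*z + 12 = (z + 3)*(z^2 - 4*z + 4) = (z - 2)*(z + 3)*(z - 2)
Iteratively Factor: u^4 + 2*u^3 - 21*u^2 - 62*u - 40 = (u + 2)*(u^3 - 21*u - 20) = (u + 2)*(u + 4)*(u^2 - 4*u - 5) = (u + 1)*(u + 2)*(u + 4)*(u - 5)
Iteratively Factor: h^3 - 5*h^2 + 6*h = (h)*(h^2 - 5*h + 6) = h*(h - 2)*(h - 3)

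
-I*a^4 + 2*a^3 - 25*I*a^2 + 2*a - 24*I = (a - 4*I)*(a - I)*(a + 6*I)*(-I*a + 1)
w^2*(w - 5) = w^3 - 5*w^2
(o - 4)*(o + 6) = o^2 + 2*o - 24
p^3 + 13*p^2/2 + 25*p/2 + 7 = (p + 1)*(p + 2)*(p + 7/2)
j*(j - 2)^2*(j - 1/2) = j^4 - 9*j^3/2 + 6*j^2 - 2*j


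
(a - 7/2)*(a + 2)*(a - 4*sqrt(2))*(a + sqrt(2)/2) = a^4 - 7*sqrt(2)*a^3/2 - 3*a^3/2 - 11*a^2 + 21*sqrt(2)*a^2/4 + 6*a + 49*sqrt(2)*a/2 + 28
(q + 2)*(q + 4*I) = q^2 + 2*q + 4*I*q + 8*I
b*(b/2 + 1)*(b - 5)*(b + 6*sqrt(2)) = b^4/2 - 3*b^3/2 + 3*sqrt(2)*b^3 - 9*sqrt(2)*b^2 - 5*b^2 - 30*sqrt(2)*b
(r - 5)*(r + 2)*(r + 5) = r^3 + 2*r^2 - 25*r - 50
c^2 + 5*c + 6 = (c + 2)*(c + 3)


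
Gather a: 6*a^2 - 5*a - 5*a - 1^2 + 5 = 6*a^2 - 10*a + 4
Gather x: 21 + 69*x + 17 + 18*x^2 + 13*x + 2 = 18*x^2 + 82*x + 40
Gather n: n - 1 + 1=n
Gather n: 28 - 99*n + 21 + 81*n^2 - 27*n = 81*n^2 - 126*n + 49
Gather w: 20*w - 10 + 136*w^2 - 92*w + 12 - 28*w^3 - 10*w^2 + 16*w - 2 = -28*w^3 + 126*w^2 - 56*w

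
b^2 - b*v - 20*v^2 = (b - 5*v)*(b + 4*v)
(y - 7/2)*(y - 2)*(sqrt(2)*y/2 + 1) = sqrt(2)*y^3/2 - 11*sqrt(2)*y^2/4 + y^2 - 11*y/2 + 7*sqrt(2)*y/2 + 7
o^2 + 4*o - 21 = (o - 3)*(o + 7)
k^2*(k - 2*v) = k^3 - 2*k^2*v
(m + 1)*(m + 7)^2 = m^3 + 15*m^2 + 63*m + 49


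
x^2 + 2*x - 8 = (x - 2)*(x + 4)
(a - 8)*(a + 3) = a^2 - 5*a - 24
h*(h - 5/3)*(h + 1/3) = h^3 - 4*h^2/3 - 5*h/9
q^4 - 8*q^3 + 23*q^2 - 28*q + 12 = (q - 3)*(q - 2)^2*(q - 1)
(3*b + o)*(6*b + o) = 18*b^2 + 9*b*o + o^2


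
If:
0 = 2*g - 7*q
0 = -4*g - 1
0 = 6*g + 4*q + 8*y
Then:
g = -1/4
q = -1/14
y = 25/112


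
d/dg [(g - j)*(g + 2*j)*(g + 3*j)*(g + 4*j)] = 4*g^3 + 24*g^2*j + 34*g*j^2 - 2*j^3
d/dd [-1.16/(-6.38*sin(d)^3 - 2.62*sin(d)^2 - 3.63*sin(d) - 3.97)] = (-6.0784*sin(d) + 11.1012*cos(2*d) - 15.312)*cos(d)/(6.38*sin(d)^3 + 2.62*sin(d)^2 + 3.63*sin(d) + 3.97)^2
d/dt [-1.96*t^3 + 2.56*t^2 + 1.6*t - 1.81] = -5.88*t^2 + 5.12*t + 1.6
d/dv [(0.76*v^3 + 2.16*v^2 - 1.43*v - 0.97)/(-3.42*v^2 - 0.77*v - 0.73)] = (-2.5992*v^4 - 1.1704*v^3 - 8.2182*v^2 - 9.7884*v + 0.297)/(11.6964*v^4 + 5.2668*v^3 + 5.5861*v^2 + 1.1242*v + 0.5329)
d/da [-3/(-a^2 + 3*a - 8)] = 3*(3 - 2*a)/(a^2 - 3*a + 8)^2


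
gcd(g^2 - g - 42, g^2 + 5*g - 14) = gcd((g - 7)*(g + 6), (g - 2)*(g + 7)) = 1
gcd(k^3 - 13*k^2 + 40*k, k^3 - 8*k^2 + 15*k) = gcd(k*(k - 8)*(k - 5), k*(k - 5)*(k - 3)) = k^2 - 5*k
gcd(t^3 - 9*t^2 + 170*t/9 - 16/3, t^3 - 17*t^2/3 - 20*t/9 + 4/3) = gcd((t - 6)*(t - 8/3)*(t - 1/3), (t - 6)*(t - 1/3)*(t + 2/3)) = t^2 - 19*t/3 + 2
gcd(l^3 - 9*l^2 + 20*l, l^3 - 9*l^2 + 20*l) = l^3 - 9*l^2 + 20*l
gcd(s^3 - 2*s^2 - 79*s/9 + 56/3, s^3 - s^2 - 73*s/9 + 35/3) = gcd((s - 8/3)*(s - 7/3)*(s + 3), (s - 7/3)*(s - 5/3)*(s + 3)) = s^2 + 2*s/3 - 7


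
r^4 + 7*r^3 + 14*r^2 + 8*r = r*(r + 1)*(r + 2)*(r + 4)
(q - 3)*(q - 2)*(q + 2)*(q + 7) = q^4 + 4*q^3 - 25*q^2 - 16*q + 84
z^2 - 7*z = z*(z - 7)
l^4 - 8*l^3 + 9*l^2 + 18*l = l*(l - 6)*(l - 3)*(l + 1)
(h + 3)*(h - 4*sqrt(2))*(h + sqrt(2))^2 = h^4 - 2*sqrt(2)*h^3 + 3*h^3 - 14*h^2 - 6*sqrt(2)*h^2 - 42*h - 8*sqrt(2)*h - 24*sqrt(2)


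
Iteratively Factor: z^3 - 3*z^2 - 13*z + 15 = (z - 1)*(z^2 - 2*z - 15) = (z - 5)*(z - 1)*(z + 3)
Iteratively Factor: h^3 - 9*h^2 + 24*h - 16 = (h - 4)*(h^2 - 5*h + 4) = (h - 4)*(h - 1)*(h - 4)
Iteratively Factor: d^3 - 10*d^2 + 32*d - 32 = (d - 4)*(d^2 - 6*d + 8) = (d - 4)^2*(d - 2)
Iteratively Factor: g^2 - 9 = (g - 3)*(g + 3)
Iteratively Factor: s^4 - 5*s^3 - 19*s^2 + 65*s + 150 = (s - 5)*(s^3 - 19*s - 30) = (s - 5)^2*(s^2 + 5*s + 6) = (s - 5)^2*(s + 3)*(s + 2)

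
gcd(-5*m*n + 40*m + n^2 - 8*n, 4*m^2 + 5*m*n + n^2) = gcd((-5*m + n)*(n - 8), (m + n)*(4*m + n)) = 1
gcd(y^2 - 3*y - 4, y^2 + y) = y + 1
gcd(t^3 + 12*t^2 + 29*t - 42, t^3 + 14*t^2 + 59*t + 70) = t + 7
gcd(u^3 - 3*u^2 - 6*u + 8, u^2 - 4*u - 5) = 1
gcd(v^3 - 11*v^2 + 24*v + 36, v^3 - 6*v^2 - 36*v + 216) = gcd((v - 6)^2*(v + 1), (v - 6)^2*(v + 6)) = v^2 - 12*v + 36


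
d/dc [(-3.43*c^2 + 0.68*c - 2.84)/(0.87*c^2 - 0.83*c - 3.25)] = (2.2553*c^2 + 27.2366*c - 4.5672)/(0.7569*c^4 - 1.4442*c^3 - 4.9661*c^2 + 5.395*c + 10.5625)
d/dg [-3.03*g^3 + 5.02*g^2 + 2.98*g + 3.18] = -9.09*g^2 + 10.04*g + 2.98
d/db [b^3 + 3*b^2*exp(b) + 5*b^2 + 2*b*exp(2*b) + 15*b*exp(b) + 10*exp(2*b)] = 3*b^2*exp(b) + 3*b^2 + 4*b*exp(2*b) + 21*b*exp(b) + 10*b + 22*exp(2*b) + 15*exp(b)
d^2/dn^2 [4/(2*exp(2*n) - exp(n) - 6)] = 4*((1 - 8*exp(n))*(-2*exp(2*n) + exp(n) + 6) - 2*(4*exp(n) - 1)^2*exp(n))*exp(n)/(-2*exp(2*n) + exp(n) + 6)^3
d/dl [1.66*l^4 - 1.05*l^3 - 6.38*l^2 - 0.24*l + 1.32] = 6.64*l^3 - 3.15*l^2 - 12.76*l - 0.24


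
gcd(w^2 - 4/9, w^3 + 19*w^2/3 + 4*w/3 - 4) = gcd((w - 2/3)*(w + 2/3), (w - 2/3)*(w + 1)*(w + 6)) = w - 2/3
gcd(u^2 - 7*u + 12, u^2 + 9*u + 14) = 1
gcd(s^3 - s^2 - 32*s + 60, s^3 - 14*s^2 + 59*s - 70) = s^2 - 7*s + 10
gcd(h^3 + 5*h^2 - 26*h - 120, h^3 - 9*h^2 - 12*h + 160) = h^2 - h - 20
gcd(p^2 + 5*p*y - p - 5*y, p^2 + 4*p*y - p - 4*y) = p - 1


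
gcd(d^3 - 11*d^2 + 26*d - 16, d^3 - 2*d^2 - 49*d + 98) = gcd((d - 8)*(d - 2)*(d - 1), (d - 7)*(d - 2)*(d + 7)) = d - 2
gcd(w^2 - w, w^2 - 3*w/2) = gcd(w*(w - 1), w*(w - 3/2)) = w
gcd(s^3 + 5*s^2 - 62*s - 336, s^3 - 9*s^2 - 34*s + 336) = s^2 - 2*s - 48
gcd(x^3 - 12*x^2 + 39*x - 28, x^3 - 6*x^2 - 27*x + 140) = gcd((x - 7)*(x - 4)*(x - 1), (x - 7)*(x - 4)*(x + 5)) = x^2 - 11*x + 28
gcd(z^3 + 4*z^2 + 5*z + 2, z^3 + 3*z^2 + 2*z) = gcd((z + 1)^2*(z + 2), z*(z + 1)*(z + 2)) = z^2 + 3*z + 2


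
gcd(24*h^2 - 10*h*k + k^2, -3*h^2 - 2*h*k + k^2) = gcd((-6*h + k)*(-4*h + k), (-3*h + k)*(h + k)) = 1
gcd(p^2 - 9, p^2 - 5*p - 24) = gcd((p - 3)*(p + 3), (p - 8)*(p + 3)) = p + 3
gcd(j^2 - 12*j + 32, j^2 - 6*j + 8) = j - 4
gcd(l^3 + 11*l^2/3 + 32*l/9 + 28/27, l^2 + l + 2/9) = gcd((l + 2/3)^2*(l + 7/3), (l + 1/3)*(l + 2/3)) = l + 2/3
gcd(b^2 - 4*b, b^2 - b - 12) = b - 4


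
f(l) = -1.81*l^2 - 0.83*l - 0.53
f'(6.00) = -22.55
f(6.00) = -70.67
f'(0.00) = -0.83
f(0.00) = -0.53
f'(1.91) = -7.74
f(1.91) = -8.72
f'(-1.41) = 4.27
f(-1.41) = -2.96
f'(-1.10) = 3.15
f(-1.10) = -1.81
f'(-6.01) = 20.93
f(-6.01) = -60.92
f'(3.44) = -13.28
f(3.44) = -24.80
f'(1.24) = -5.32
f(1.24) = -4.34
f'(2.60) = -10.24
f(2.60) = -14.92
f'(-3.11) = 10.43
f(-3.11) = -15.46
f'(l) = -3.62*l - 0.83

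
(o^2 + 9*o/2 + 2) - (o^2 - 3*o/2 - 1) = 6*o + 3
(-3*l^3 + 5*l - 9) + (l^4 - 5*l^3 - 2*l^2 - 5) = l^4 - 8*l^3 - 2*l^2 + 5*l - 14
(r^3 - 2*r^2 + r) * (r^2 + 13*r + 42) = r^5 + 11*r^4 + 17*r^3 - 71*r^2 + 42*r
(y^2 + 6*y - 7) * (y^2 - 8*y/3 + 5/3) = y^4 + 10*y^3/3 - 64*y^2/3 + 86*y/3 - 35/3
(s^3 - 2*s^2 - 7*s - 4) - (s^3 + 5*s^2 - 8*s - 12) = -7*s^2 + s + 8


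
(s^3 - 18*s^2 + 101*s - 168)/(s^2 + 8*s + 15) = (s^3 - 18*s^2 + 101*s - 168)/(s^2 + 8*s + 15)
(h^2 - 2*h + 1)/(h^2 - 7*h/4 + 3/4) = 4*(h - 1)/(4*h - 3)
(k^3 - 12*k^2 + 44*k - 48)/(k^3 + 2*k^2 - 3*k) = (k^3 - 12*k^2 + 44*k - 48)/(k*(k^2 + 2*k - 3))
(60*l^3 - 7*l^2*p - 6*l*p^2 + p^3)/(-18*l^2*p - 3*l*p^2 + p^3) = (20*l^2 - 9*l*p + p^2)/(p*(-6*l + p))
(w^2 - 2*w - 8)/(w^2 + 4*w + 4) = (w - 4)/(w + 2)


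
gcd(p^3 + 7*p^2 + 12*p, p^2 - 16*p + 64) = 1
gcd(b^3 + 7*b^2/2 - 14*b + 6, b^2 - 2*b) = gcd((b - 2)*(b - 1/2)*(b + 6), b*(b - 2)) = b - 2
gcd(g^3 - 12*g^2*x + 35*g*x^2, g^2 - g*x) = g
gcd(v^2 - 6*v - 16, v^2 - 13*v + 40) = v - 8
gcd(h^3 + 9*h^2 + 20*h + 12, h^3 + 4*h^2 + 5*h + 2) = h^2 + 3*h + 2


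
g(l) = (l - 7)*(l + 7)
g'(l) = 2*l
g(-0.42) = -48.82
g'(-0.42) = -0.84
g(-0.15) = -48.98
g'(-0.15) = -0.30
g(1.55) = -46.60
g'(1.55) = 3.10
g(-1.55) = -46.60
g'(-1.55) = -3.10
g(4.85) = -25.48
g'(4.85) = 9.70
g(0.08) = -48.99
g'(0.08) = 0.16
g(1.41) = -47.01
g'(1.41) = 2.82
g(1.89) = -45.43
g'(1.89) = 3.78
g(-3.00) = -40.00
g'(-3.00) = -6.00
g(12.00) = 95.00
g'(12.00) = 24.00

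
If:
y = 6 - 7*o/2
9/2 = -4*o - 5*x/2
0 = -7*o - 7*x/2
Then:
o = 9/2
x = -9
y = -39/4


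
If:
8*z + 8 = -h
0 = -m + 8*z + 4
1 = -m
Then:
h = -3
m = -1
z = -5/8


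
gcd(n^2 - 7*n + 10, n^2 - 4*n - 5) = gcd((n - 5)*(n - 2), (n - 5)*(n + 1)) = n - 5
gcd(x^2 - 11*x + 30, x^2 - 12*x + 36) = x - 6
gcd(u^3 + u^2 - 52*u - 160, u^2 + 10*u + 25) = u + 5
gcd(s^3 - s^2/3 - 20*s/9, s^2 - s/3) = s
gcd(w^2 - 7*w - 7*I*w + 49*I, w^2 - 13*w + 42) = w - 7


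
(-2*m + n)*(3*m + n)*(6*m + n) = -36*m^3 + 7*m*n^2 + n^3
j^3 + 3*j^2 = j^2*(j + 3)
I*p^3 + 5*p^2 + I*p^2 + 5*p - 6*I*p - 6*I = (p - 3*I)*(p - 2*I)*(I*p + I)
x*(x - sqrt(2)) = x^2 - sqrt(2)*x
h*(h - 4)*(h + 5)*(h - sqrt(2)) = h^4 - sqrt(2)*h^3 + h^3 - 20*h^2 - sqrt(2)*h^2 + 20*sqrt(2)*h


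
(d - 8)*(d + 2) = d^2 - 6*d - 16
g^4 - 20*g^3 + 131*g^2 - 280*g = g*(g - 8)*(g - 7)*(g - 5)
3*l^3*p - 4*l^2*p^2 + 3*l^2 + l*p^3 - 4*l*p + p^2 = (-3*l + p)*(-l + p)*(l*p + 1)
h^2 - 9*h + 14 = (h - 7)*(h - 2)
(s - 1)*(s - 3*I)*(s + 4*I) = s^3 - s^2 + I*s^2 + 12*s - I*s - 12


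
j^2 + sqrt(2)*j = j*(j + sqrt(2))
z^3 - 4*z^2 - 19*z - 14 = (z - 7)*(z + 1)*(z + 2)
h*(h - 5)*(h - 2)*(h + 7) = h^4 - 39*h^2 + 70*h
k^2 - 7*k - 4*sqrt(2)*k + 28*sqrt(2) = (k - 7)*(k - 4*sqrt(2))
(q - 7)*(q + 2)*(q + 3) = q^3 - 2*q^2 - 29*q - 42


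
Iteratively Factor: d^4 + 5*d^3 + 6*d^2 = (d)*(d^3 + 5*d^2 + 6*d) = d*(d + 3)*(d^2 + 2*d) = d^2*(d + 3)*(d + 2)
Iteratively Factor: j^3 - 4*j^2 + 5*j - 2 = (j - 1)*(j^2 - 3*j + 2) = (j - 2)*(j - 1)*(j - 1)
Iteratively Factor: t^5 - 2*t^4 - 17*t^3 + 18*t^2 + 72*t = (t - 3)*(t^4 + t^3 - 14*t^2 - 24*t) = (t - 4)*(t - 3)*(t^3 + 5*t^2 + 6*t) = t*(t - 4)*(t - 3)*(t^2 + 5*t + 6) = t*(t - 4)*(t - 3)*(t + 3)*(t + 2)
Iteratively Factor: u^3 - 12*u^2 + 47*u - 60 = (u - 5)*(u^2 - 7*u + 12) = (u - 5)*(u - 4)*(u - 3)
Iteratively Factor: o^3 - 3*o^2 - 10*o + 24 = (o - 4)*(o^2 + o - 6) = (o - 4)*(o + 3)*(o - 2)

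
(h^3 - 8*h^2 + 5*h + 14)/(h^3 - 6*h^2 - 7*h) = (h - 2)/h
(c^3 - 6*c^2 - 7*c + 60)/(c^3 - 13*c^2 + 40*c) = (c^2 - c - 12)/(c*(c - 8))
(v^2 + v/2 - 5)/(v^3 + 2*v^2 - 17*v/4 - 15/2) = 2/(2*v + 3)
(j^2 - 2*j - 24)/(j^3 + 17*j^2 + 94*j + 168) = (j - 6)/(j^2 + 13*j + 42)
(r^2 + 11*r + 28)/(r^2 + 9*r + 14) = (r + 4)/(r + 2)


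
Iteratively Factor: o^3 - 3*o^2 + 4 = (o - 2)*(o^2 - o - 2) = (o - 2)^2*(o + 1)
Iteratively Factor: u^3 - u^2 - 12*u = (u - 4)*(u^2 + 3*u) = u*(u - 4)*(u + 3)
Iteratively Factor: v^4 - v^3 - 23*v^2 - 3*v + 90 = (v + 3)*(v^3 - 4*v^2 - 11*v + 30) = (v - 5)*(v + 3)*(v^2 + v - 6) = (v - 5)*(v + 3)^2*(v - 2)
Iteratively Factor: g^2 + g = (g + 1)*(g)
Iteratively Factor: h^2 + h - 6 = (h - 2)*(h + 3)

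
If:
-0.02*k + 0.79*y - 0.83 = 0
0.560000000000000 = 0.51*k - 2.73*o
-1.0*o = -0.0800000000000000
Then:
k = 1.53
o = 0.08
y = 1.09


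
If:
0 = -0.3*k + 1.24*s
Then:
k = 4.13333333333333*s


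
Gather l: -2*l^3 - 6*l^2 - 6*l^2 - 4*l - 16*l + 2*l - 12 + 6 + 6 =-2*l^3 - 12*l^2 - 18*l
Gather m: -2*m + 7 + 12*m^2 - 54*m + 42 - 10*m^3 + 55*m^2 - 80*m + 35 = -10*m^3 + 67*m^2 - 136*m + 84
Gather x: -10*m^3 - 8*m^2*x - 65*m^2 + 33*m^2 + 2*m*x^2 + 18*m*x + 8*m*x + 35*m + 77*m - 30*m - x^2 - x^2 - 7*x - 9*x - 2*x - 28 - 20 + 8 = -10*m^3 - 32*m^2 + 82*m + x^2*(2*m - 2) + x*(-8*m^2 + 26*m - 18) - 40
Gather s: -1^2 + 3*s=3*s - 1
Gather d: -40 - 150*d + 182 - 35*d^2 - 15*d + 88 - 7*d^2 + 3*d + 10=-42*d^2 - 162*d + 240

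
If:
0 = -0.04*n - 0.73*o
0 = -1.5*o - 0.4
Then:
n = 4.87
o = -0.27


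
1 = 1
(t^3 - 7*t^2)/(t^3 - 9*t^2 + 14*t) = t/(t - 2)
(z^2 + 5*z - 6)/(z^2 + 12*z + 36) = (z - 1)/(z + 6)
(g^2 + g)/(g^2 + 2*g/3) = 3*(g + 1)/(3*g + 2)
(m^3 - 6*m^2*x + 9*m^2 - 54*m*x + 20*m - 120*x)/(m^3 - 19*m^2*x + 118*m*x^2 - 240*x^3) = (m^2 + 9*m + 20)/(m^2 - 13*m*x + 40*x^2)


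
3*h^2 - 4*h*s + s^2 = (-3*h + s)*(-h + s)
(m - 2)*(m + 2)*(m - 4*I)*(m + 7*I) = m^4 + 3*I*m^3 + 24*m^2 - 12*I*m - 112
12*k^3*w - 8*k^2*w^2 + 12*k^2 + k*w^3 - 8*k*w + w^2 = (-6*k + w)*(-2*k + w)*(k*w + 1)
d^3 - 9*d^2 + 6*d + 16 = (d - 8)*(d - 2)*(d + 1)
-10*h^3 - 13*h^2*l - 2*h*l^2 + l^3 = (-5*h + l)*(h + l)*(2*h + l)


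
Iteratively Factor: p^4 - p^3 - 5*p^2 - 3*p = (p - 3)*(p^3 + 2*p^2 + p) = p*(p - 3)*(p^2 + 2*p + 1) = p*(p - 3)*(p + 1)*(p + 1)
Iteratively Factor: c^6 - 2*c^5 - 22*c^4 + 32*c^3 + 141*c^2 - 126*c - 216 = (c - 4)*(c^5 + 2*c^4 - 14*c^3 - 24*c^2 + 45*c + 54) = (c - 4)*(c + 1)*(c^4 + c^3 - 15*c^2 - 9*c + 54) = (c - 4)*(c - 2)*(c + 1)*(c^3 + 3*c^2 - 9*c - 27) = (c - 4)*(c - 2)*(c + 1)*(c + 3)*(c^2 - 9) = (c - 4)*(c - 2)*(c + 1)*(c + 3)^2*(c - 3)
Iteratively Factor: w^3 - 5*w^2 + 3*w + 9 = (w + 1)*(w^2 - 6*w + 9) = (w - 3)*(w + 1)*(w - 3)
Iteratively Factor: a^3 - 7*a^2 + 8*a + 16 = (a - 4)*(a^2 - 3*a - 4) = (a - 4)*(a + 1)*(a - 4)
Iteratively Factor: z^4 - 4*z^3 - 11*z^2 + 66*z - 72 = (z + 4)*(z^3 - 8*z^2 + 21*z - 18) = (z - 3)*(z + 4)*(z^2 - 5*z + 6) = (z - 3)^2*(z + 4)*(z - 2)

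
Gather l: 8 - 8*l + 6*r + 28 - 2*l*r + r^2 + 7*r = l*(-2*r - 8) + r^2 + 13*r + 36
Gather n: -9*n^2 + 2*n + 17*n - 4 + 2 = -9*n^2 + 19*n - 2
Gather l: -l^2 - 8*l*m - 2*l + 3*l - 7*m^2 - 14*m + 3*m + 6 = -l^2 + l*(1 - 8*m) - 7*m^2 - 11*m + 6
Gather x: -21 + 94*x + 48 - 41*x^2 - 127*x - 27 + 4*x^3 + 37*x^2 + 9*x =4*x^3 - 4*x^2 - 24*x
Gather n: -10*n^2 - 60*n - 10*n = -10*n^2 - 70*n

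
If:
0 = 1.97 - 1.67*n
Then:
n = 1.18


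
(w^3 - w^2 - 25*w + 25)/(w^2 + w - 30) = (w^2 + 4*w - 5)/(w + 6)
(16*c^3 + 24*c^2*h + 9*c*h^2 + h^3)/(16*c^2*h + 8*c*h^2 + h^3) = (c + h)/h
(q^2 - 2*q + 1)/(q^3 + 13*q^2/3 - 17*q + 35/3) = 3*(q - 1)/(3*q^2 + 16*q - 35)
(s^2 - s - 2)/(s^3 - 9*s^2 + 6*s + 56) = (s^2 - s - 2)/(s^3 - 9*s^2 + 6*s + 56)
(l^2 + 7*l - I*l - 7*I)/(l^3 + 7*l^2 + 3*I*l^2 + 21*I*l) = (l - I)/(l*(l + 3*I))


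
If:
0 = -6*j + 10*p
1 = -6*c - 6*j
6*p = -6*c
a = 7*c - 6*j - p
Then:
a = 9/2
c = 1/4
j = -5/12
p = -1/4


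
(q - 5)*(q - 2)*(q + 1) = q^3 - 6*q^2 + 3*q + 10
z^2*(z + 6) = z^3 + 6*z^2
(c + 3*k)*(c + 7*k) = c^2 + 10*c*k + 21*k^2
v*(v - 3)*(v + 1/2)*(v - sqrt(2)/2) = v^4 - 5*v^3/2 - sqrt(2)*v^3/2 - 3*v^2/2 + 5*sqrt(2)*v^2/4 + 3*sqrt(2)*v/4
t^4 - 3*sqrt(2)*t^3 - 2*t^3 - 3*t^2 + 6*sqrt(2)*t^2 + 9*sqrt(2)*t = t*(t - 3)*(t + 1)*(t - 3*sqrt(2))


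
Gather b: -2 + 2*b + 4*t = 2*b + 4*t - 2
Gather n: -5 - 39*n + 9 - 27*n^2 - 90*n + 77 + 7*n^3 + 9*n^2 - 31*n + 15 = 7*n^3 - 18*n^2 - 160*n + 96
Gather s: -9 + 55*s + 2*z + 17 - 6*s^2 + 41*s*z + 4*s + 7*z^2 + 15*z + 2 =-6*s^2 + s*(41*z + 59) + 7*z^2 + 17*z + 10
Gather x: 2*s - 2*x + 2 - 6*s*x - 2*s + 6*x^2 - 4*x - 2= 6*x^2 + x*(-6*s - 6)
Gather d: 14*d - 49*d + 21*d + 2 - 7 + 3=-14*d - 2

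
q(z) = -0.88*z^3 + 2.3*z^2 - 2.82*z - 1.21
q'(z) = -2.64*z^2 + 4.6*z - 2.82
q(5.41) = -88.49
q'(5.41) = -55.20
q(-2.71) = 40.84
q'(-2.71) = -34.67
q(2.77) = -10.08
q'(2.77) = -10.33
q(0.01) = -1.24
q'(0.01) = -2.77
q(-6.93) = 421.66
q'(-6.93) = -161.48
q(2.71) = -9.47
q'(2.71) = -9.74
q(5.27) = -80.99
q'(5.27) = -51.90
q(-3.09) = 55.43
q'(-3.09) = -42.24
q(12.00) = -1224.49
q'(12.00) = -327.78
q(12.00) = -1224.49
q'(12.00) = -327.78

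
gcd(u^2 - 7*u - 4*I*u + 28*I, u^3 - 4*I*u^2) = u - 4*I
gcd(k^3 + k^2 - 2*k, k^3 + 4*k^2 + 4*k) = k^2 + 2*k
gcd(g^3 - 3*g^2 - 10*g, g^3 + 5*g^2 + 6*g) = g^2 + 2*g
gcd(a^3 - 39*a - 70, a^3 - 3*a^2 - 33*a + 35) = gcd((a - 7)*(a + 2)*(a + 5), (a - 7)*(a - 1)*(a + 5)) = a^2 - 2*a - 35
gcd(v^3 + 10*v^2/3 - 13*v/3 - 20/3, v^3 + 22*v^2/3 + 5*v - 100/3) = v^2 + 7*v/3 - 20/3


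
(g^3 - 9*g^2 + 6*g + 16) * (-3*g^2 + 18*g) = -3*g^5 + 45*g^4 - 180*g^3 + 60*g^2 + 288*g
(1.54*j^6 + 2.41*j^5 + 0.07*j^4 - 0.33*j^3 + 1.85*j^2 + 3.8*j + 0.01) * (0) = 0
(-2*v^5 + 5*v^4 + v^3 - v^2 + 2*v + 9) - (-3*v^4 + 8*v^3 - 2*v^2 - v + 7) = -2*v^5 + 8*v^4 - 7*v^3 + v^2 + 3*v + 2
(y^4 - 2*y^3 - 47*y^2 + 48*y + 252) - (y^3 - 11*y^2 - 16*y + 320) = y^4 - 3*y^3 - 36*y^2 + 64*y - 68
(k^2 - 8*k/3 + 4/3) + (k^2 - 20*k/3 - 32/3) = 2*k^2 - 28*k/3 - 28/3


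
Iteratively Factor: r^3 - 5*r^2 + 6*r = (r - 3)*(r^2 - 2*r) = r*(r - 3)*(r - 2)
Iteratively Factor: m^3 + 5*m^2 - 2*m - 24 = (m + 4)*(m^2 + m - 6) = (m + 3)*(m + 4)*(m - 2)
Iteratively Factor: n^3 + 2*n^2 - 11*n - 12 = (n - 3)*(n^2 + 5*n + 4) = (n - 3)*(n + 1)*(n + 4)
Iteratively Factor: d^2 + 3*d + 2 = (d + 1)*(d + 2)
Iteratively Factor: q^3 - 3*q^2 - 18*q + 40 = (q - 5)*(q^2 + 2*q - 8) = (q - 5)*(q + 4)*(q - 2)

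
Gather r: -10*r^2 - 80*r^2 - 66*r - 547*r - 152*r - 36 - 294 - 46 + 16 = -90*r^2 - 765*r - 360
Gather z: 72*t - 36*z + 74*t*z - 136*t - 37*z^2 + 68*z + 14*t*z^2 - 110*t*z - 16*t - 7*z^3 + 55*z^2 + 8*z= -80*t - 7*z^3 + z^2*(14*t + 18) + z*(40 - 36*t)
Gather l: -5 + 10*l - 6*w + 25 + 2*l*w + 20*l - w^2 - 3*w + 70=l*(2*w + 30) - w^2 - 9*w + 90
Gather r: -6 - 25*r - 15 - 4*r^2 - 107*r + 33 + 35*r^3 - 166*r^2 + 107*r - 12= 35*r^3 - 170*r^2 - 25*r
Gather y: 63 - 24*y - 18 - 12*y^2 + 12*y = -12*y^2 - 12*y + 45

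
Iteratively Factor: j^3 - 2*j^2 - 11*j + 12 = (j - 1)*(j^2 - j - 12) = (j - 4)*(j - 1)*(j + 3)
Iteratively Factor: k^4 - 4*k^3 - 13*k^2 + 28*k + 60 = (k - 5)*(k^3 + k^2 - 8*k - 12) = (k - 5)*(k + 2)*(k^2 - k - 6) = (k - 5)*(k + 2)^2*(k - 3)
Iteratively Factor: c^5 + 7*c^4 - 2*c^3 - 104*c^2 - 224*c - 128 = (c + 2)*(c^4 + 5*c^3 - 12*c^2 - 80*c - 64) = (c + 1)*(c + 2)*(c^3 + 4*c^2 - 16*c - 64) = (c - 4)*(c + 1)*(c + 2)*(c^2 + 8*c + 16) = (c - 4)*(c + 1)*(c + 2)*(c + 4)*(c + 4)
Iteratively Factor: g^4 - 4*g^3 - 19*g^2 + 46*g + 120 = (g + 3)*(g^3 - 7*g^2 + 2*g + 40) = (g + 2)*(g + 3)*(g^2 - 9*g + 20) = (g - 5)*(g + 2)*(g + 3)*(g - 4)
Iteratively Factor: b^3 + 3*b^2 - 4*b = (b - 1)*(b^2 + 4*b) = (b - 1)*(b + 4)*(b)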